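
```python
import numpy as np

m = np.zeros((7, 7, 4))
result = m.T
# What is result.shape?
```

(4, 7, 7)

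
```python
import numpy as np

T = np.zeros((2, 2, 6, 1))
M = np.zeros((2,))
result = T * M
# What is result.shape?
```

(2, 2, 6, 2)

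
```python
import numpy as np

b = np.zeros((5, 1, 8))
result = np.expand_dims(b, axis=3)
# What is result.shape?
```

(5, 1, 8, 1)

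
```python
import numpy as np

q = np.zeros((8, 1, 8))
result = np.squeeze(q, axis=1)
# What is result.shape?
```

(8, 8)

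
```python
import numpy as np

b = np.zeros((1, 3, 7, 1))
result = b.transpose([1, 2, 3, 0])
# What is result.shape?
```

(3, 7, 1, 1)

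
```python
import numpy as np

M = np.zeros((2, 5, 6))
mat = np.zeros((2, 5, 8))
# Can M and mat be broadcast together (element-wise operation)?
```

No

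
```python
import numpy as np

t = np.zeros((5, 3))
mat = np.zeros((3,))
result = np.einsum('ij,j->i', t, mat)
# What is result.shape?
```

(5,)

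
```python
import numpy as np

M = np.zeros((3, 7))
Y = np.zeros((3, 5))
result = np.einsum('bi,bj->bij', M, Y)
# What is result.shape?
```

(3, 7, 5)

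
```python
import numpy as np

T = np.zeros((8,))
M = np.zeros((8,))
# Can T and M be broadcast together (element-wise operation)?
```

Yes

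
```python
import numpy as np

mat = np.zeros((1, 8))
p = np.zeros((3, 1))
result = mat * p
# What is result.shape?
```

(3, 8)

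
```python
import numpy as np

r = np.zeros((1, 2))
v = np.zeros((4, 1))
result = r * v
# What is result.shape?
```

(4, 2)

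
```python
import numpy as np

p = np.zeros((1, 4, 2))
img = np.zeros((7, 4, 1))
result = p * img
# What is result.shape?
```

(7, 4, 2)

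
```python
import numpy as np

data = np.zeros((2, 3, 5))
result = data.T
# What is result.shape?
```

(5, 3, 2)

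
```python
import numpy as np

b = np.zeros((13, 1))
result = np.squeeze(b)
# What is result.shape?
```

(13,)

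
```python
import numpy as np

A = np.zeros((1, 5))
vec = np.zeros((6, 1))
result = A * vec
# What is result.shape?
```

(6, 5)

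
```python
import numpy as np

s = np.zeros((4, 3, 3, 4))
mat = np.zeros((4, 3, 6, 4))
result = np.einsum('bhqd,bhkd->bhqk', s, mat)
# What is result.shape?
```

(4, 3, 3, 6)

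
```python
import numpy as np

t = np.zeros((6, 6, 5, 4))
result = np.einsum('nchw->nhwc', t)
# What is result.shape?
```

(6, 5, 4, 6)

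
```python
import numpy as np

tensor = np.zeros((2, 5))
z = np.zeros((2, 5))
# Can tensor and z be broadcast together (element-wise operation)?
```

Yes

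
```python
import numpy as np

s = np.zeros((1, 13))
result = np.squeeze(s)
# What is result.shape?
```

(13,)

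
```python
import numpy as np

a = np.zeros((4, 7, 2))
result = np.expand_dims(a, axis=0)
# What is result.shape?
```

(1, 4, 7, 2)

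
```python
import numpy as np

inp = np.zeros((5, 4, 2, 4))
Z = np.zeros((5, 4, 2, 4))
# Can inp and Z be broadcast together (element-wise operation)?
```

Yes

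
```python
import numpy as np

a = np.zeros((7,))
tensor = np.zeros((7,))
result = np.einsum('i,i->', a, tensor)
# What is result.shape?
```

()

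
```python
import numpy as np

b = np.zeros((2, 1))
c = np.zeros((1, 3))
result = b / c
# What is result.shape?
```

(2, 3)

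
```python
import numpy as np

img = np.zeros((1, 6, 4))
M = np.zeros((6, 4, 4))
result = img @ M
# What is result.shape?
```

(6, 6, 4)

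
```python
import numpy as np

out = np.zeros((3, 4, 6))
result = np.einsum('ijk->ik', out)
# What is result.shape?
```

(3, 6)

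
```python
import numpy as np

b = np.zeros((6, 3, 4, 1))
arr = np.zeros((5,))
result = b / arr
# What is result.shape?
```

(6, 3, 4, 5)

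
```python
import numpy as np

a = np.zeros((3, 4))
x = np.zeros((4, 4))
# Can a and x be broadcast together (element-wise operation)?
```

No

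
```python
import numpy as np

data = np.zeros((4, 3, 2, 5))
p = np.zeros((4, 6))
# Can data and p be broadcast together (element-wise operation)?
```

No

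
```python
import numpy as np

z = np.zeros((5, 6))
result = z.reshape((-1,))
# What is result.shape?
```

(30,)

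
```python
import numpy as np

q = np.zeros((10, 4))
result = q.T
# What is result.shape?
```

(4, 10)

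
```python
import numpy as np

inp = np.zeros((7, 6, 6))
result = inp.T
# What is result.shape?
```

(6, 6, 7)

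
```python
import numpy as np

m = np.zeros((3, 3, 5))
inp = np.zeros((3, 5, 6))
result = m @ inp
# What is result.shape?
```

(3, 3, 6)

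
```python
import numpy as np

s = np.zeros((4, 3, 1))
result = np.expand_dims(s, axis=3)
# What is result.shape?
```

(4, 3, 1, 1)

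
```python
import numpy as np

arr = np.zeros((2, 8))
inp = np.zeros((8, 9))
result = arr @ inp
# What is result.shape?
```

(2, 9)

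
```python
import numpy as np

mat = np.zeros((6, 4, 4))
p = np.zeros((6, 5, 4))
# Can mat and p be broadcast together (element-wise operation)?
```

No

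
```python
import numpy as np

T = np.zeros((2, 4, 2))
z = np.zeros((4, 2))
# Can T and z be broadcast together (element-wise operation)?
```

Yes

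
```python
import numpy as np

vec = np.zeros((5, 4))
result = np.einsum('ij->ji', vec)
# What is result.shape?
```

(4, 5)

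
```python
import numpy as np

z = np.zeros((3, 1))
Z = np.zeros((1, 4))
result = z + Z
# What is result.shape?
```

(3, 4)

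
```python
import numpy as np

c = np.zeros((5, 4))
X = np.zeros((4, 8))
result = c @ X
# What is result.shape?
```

(5, 8)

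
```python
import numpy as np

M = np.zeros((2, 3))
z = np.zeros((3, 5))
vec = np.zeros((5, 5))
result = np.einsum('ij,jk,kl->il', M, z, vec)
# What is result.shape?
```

(2, 5)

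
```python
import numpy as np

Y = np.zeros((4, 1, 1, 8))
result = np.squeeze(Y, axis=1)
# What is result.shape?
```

(4, 1, 8)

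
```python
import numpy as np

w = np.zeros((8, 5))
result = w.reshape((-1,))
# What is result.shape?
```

(40,)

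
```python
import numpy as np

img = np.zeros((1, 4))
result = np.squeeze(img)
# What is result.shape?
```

(4,)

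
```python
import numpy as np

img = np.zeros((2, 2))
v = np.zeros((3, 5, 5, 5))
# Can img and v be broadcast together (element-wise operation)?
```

No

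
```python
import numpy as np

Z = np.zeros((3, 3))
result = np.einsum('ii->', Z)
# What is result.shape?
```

()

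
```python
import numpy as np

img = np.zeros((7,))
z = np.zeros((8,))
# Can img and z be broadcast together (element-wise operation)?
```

No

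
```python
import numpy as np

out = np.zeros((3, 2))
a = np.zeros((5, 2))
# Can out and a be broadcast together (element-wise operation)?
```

No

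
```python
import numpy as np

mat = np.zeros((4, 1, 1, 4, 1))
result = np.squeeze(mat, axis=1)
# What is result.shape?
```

(4, 1, 4, 1)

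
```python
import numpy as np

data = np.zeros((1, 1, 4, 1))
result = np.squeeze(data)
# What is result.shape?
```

(4,)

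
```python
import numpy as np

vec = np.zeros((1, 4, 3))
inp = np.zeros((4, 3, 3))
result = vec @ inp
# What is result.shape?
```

(4, 4, 3)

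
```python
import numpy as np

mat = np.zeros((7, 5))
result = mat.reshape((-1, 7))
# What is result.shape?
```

(5, 7)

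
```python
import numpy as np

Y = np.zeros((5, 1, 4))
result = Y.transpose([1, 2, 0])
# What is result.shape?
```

(1, 4, 5)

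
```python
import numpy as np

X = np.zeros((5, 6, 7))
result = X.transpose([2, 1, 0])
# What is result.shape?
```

(7, 6, 5)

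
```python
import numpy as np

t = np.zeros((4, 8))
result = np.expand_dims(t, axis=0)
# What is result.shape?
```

(1, 4, 8)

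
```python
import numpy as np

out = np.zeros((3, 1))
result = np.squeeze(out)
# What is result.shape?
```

(3,)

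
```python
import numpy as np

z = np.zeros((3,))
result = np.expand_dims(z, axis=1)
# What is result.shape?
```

(3, 1)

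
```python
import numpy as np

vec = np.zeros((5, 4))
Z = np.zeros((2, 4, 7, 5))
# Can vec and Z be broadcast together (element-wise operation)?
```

No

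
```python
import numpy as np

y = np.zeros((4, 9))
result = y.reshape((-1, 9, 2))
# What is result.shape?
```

(2, 9, 2)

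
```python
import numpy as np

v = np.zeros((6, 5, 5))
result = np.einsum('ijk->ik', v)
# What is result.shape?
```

(6, 5)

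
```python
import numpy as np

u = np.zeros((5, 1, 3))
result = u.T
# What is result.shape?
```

(3, 1, 5)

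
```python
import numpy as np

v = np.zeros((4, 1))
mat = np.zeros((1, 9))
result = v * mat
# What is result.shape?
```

(4, 9)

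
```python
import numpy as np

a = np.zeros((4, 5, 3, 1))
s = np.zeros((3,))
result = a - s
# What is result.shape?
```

(4, 5, 3, 3)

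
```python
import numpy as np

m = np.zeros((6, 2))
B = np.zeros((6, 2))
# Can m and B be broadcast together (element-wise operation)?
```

Yes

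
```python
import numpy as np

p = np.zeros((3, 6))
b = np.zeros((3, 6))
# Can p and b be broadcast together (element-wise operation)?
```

Yes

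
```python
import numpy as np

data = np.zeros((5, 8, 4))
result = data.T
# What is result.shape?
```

(4, 8, 5)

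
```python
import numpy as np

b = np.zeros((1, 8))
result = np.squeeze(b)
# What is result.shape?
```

(8,)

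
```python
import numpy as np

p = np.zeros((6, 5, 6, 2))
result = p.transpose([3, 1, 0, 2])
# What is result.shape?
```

(2, 5, 6, 6)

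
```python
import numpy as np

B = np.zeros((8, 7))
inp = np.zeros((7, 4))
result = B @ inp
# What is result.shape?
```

(8, 4)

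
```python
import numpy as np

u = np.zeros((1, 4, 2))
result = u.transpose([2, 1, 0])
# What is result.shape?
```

(2, 4, 1)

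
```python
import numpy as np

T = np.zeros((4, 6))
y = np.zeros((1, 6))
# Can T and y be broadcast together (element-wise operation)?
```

Yes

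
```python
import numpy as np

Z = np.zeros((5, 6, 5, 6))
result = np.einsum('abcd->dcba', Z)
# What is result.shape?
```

(6, 5, 6, 5)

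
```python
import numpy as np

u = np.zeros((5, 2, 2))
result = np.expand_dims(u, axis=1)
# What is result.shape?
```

(5, 1, 2, 2)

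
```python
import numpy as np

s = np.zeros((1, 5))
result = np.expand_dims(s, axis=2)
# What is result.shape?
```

(1, 5, 1)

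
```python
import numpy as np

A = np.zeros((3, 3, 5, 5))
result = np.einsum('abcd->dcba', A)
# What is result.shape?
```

(5, 5, 3, 3)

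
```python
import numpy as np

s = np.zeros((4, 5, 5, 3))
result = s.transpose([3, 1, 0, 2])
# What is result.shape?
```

(3, 5, 4, 5)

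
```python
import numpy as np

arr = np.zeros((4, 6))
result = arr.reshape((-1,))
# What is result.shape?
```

(24,)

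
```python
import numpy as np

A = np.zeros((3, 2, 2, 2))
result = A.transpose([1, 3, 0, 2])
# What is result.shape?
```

(2, 2, 3, 2)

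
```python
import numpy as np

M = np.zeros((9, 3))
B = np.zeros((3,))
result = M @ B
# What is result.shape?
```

(9,)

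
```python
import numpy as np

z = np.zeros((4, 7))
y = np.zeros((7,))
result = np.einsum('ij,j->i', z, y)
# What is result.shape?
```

(4,)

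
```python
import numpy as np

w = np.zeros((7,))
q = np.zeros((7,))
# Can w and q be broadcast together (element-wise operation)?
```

Yes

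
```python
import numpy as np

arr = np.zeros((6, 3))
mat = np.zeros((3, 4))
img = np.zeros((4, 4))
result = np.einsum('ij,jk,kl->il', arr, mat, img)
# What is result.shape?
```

(6, 4)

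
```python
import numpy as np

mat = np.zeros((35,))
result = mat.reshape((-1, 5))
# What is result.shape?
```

(7, 5)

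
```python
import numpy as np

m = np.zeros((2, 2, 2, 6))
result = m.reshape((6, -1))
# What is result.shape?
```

(6, 8)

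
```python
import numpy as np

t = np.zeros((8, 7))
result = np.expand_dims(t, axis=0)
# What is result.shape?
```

(1, 8, 7)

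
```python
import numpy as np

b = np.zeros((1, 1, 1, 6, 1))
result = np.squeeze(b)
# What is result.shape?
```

(6,)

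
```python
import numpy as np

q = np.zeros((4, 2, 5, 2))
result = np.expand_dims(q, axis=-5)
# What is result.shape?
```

(1, 4, 2, 5, 2)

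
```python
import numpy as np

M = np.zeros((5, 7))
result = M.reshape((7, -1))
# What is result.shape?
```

(7, 5)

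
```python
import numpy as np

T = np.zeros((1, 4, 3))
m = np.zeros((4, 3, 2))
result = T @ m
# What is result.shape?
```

(4, 4, 2)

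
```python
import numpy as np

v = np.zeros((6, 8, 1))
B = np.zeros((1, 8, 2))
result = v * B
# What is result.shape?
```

(6, 8, 2)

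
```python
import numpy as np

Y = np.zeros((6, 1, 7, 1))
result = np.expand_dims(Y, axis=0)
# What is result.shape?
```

(1, 6, 1, 7, 1)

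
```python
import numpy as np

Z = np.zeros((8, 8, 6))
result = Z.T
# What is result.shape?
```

(6, 8, 8)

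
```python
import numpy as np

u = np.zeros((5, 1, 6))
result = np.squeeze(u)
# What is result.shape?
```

(5, 6)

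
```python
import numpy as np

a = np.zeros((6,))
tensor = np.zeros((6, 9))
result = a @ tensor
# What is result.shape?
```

(9,)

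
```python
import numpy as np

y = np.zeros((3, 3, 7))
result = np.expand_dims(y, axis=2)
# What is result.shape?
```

(3, 3, 1, 7)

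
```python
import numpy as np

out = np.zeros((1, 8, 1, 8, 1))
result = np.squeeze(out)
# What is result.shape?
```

(8, 8)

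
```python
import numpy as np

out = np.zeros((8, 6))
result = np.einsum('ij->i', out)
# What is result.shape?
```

(8,)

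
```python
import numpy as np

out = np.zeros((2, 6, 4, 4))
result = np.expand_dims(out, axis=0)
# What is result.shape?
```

(1, 2, 6, 4, 4)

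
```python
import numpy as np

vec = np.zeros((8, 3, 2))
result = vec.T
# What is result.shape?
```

(2, 3, 8)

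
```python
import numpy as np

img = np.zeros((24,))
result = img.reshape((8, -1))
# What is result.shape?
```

(8, 3)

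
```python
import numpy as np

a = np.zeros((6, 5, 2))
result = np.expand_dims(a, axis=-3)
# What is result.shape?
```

(6, 1, 5, 2)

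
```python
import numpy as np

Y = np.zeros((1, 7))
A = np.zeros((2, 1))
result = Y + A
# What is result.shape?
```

(2, 7)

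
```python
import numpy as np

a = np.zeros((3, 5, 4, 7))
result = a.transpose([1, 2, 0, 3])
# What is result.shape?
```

(5, 4, 3, 7)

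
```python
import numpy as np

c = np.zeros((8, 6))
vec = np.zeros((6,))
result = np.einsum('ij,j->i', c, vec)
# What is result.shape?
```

(8,)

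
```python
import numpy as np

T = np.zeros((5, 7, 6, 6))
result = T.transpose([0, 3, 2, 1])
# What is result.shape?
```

(5, 6, 6, 7)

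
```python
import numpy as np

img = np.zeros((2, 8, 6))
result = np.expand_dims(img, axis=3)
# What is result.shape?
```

(2, 8, 6, 1)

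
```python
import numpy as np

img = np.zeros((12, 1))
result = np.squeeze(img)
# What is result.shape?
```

(12,)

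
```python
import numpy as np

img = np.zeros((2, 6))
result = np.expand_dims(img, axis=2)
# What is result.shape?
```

(2, 6, 1)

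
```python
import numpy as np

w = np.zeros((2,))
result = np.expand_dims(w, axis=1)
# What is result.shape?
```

(2, 1)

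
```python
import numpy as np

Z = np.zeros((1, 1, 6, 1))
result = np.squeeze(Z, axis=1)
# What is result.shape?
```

(1, 6, 1)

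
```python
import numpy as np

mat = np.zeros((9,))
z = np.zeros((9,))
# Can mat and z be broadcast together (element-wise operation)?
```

Yes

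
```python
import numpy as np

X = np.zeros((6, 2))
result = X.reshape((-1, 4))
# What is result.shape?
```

(3, 4)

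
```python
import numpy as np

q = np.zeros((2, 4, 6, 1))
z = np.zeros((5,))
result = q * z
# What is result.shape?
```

(2, 4, 6, 5)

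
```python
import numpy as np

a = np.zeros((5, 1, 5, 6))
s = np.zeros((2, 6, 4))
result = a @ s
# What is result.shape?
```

(5, 2, 5, 4)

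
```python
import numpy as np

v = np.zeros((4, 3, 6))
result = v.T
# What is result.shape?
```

(6, 3, 4)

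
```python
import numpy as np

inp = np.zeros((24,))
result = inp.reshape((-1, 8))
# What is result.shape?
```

(3, 8)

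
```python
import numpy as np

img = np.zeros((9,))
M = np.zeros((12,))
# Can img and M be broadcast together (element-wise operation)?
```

No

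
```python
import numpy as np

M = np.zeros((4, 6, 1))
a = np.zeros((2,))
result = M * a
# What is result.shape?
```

(4, 6, 2)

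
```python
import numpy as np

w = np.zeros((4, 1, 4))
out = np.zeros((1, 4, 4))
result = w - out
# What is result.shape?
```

(4, 4, 4)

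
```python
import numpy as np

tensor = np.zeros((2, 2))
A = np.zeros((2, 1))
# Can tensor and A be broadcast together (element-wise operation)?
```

Yes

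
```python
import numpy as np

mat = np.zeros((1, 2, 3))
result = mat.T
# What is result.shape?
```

(3, 2, 1)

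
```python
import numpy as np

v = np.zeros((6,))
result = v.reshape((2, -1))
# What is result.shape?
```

(2, 3)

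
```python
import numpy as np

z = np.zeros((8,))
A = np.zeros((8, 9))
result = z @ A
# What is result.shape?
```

(9,)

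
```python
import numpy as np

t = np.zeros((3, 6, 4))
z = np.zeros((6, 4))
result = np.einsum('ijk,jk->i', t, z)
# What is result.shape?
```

(3,)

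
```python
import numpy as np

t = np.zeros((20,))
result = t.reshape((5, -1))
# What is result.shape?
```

(5, 4)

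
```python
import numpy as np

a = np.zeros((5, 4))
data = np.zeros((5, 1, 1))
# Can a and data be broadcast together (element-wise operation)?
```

Yes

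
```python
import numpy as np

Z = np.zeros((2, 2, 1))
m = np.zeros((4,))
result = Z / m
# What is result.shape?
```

(2, 2, 4)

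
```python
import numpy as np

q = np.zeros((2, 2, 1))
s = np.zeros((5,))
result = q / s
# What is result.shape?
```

(2, 2, 5)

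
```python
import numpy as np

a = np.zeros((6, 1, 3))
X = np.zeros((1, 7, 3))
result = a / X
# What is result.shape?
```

(6, 7, 3)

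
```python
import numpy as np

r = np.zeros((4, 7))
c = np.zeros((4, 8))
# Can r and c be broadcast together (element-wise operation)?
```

No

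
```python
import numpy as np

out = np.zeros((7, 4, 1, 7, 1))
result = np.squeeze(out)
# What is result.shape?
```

(7, 4, 7)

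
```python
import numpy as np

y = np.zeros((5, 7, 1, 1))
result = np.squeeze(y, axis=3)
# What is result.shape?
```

(5, 7, 1)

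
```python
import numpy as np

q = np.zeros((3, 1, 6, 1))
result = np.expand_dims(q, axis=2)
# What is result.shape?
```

(3, 1, 1, 6, 1)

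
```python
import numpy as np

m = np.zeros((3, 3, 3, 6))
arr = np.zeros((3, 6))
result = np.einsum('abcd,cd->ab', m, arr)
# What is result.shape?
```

(3, 3)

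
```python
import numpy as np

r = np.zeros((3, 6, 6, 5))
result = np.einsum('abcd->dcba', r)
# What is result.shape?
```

(5, 6, 6, 3)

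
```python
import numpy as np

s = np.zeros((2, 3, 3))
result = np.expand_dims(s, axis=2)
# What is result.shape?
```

(2, 3, 1, 3)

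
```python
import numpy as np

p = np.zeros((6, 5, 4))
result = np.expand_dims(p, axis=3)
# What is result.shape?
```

(6, 5, 4, 1)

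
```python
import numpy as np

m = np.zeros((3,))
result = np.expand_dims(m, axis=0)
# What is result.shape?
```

(1, 3)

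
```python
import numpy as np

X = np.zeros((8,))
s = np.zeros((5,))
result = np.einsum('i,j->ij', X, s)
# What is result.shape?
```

(8, 5)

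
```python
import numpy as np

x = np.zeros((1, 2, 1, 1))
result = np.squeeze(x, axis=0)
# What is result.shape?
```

(2, 1, 1)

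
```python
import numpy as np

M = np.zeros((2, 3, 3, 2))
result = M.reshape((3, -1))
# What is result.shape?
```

(3, 12)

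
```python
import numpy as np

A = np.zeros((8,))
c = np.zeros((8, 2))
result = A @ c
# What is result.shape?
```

(2,)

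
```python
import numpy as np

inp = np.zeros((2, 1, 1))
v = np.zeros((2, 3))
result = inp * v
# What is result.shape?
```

(2, 2, 3)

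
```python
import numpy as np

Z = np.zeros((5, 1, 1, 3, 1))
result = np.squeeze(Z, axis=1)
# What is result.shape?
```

(5, 1, 3, 1)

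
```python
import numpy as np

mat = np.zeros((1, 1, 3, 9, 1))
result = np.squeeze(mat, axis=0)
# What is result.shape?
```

(1, 3, 9, 1)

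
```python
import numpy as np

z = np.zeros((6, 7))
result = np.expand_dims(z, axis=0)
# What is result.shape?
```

(1, 6, 7)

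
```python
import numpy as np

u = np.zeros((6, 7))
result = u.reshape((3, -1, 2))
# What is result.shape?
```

(3, 7, 2)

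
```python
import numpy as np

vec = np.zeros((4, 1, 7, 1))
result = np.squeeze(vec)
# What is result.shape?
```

(4, 7)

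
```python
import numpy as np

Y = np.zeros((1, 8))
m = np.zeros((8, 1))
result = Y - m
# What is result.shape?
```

(8, 8)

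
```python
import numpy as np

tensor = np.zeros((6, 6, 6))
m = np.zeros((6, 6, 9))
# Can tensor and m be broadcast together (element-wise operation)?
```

No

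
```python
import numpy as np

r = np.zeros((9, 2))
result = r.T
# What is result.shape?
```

(2, 9)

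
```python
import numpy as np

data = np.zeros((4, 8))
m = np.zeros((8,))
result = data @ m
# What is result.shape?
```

(4,)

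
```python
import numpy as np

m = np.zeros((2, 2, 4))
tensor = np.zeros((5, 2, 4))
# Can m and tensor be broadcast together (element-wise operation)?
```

No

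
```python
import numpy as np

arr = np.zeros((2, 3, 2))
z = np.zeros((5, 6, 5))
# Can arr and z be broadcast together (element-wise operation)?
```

No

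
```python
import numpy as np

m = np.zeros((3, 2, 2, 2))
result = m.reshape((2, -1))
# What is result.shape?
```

(2, 12)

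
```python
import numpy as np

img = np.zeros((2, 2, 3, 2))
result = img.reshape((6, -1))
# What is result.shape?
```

(6, 4)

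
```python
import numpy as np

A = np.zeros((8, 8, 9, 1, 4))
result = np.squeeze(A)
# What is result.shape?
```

(8, 8, 9, 4)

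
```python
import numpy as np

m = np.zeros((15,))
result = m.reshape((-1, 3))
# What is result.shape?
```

(5, 3)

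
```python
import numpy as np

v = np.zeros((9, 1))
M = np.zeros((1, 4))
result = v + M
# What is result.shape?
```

(9, 4)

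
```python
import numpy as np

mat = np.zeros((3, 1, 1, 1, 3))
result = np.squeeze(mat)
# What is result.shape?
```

(3, 3)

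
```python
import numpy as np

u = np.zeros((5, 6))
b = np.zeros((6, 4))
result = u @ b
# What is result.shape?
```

(5, 4)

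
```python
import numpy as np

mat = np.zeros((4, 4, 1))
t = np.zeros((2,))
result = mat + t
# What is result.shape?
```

(4, 4, 2)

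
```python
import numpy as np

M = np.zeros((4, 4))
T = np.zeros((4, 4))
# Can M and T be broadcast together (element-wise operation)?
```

Yes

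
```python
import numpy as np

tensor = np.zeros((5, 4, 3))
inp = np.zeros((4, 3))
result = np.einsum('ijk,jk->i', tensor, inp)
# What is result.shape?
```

(5,)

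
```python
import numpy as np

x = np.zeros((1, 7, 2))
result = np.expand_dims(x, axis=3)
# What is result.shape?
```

(1, 7, 2, 1)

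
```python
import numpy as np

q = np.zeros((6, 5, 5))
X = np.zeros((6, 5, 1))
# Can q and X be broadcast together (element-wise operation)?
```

Yes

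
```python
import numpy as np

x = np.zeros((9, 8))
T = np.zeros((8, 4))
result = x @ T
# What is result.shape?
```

(9, 4)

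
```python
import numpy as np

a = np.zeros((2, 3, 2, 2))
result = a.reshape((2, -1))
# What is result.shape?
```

(2, 12)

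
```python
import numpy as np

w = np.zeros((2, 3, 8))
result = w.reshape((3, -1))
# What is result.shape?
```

(3, 16)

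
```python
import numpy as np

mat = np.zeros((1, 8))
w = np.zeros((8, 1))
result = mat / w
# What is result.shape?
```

(8, 8)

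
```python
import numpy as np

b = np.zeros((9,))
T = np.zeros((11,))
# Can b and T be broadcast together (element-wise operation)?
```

No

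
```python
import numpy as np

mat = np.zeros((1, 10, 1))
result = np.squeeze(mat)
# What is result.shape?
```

(10,)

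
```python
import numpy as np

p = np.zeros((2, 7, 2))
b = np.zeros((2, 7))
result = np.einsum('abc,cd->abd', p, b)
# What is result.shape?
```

(2, 7, 7)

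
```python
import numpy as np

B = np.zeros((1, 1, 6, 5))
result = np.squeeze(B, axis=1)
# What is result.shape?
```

(1, 6, 5)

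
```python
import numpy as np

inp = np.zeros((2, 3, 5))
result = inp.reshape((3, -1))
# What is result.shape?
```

(3, 10)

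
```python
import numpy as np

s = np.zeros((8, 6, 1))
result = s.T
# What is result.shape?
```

(1, 6, 8)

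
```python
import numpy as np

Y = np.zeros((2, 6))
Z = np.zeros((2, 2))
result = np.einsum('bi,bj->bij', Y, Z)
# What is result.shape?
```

(2, 6, 2)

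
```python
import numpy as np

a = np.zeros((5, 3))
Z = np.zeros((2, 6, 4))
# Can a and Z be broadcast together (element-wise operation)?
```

No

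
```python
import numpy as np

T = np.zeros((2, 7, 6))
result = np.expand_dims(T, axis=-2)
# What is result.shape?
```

(2, 7, 1, 6)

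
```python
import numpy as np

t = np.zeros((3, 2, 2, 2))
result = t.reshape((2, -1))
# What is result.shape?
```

(2, 12)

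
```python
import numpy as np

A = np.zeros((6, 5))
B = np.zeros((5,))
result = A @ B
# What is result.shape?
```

(6,)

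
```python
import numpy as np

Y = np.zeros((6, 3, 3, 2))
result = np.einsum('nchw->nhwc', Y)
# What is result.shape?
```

(6, 3, 2, 3)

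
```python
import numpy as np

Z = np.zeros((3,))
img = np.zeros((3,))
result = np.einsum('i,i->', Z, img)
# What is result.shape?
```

()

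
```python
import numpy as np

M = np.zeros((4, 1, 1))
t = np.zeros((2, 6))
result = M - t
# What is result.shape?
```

(4, 2, 6)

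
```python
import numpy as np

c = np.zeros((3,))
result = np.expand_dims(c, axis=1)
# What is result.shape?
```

(3, 1)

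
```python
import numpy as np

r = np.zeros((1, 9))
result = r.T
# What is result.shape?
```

(9, 1)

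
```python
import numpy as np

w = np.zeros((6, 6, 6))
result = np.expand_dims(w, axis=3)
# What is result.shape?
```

(6, 6, 6, 1)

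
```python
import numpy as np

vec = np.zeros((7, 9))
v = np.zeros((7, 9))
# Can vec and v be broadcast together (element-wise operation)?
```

Yes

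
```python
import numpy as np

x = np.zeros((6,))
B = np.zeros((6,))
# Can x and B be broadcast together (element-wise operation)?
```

Yes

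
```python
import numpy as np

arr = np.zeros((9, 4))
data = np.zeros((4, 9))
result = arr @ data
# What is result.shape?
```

(9, 9)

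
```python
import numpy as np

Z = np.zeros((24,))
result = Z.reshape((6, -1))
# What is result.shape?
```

(6, 4)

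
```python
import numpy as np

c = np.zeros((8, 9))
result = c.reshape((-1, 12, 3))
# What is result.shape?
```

(2, 12, 3)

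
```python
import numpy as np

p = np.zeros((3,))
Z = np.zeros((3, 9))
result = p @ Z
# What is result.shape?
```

(9,)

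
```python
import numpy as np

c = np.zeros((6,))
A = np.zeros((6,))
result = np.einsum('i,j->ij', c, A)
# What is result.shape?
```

(6, 6)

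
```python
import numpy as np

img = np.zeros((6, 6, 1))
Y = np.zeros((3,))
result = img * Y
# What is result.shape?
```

(6, 6, 3)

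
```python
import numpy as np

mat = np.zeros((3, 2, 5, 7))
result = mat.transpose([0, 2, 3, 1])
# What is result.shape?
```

(3, 5, 7, 2)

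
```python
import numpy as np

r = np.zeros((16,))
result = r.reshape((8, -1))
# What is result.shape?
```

(8, 2)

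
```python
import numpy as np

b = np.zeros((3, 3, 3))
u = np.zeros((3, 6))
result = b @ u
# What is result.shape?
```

(3, 3, 6)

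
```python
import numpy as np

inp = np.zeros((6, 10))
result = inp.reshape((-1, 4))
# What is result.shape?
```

(15, 4)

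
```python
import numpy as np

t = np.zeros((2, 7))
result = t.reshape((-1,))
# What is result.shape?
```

(14,)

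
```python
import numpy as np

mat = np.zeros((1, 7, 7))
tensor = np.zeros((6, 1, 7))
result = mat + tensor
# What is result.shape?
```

(6, 7, 7)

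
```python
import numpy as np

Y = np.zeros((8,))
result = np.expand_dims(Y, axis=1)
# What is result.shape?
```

(8, 1)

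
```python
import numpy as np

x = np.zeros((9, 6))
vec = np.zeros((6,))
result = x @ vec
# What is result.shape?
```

(9,)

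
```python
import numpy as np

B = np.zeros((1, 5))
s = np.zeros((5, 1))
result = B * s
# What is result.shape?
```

(5, 5)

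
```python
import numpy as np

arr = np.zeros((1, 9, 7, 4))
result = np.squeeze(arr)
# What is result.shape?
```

(9, 7, 4)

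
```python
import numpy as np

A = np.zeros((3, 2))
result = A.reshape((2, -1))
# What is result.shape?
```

(2, 3)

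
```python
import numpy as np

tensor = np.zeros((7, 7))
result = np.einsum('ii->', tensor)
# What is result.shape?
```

()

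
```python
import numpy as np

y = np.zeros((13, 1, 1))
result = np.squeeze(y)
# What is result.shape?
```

(13,)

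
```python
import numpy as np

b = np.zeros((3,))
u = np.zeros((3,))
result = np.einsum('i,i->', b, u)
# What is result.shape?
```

()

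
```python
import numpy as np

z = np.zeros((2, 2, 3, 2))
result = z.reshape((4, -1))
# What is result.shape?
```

(4, 6)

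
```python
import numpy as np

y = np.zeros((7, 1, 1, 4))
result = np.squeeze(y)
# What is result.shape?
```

(7, 4)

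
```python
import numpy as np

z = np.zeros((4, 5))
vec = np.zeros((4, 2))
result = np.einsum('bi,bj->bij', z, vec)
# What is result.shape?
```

(4, 5, 2)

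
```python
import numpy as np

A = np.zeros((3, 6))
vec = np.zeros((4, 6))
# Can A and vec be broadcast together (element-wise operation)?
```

No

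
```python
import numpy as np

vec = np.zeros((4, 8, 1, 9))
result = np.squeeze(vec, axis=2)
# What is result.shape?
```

(4, 8, 9)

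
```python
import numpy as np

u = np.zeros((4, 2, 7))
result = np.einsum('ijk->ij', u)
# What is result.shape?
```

(4, 2)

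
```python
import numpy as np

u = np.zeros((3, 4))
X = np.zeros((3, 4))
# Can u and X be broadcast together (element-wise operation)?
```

Yes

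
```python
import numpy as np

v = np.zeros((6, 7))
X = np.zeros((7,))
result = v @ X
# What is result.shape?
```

(6,)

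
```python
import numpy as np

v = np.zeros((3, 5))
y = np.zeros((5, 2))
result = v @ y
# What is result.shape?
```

(3, 2)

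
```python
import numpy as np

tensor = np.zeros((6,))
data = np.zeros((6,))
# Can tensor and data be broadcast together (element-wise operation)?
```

Yes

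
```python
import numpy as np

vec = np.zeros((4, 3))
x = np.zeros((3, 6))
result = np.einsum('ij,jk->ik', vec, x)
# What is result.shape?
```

(4, 6)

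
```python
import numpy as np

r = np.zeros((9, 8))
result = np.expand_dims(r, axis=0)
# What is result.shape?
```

(1, 9, 8)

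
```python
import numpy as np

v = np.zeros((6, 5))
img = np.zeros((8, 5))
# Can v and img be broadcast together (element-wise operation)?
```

No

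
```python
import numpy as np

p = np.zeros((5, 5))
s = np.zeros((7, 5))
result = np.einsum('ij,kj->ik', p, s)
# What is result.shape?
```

(5, 7)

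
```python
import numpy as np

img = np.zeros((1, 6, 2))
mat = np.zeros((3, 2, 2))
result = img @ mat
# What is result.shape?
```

(3, 6, 2)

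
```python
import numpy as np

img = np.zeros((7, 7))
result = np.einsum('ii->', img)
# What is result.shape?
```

()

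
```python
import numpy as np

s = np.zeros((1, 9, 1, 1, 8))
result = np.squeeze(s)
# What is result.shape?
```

(9, 8)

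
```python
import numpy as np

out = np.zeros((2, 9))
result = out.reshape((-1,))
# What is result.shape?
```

(18,)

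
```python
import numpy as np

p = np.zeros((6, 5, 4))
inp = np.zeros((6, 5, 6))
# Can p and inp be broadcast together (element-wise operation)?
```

No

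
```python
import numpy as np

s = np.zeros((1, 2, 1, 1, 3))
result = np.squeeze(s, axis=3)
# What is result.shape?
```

(1, 2, 1, 3)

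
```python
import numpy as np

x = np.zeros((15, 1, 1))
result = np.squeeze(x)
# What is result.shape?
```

(15,)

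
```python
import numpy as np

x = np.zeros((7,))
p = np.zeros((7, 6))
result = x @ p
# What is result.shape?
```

(6,)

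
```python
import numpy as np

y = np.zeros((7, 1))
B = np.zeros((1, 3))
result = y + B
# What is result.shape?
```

(7, 3)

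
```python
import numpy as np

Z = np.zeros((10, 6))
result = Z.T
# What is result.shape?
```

(6, 10)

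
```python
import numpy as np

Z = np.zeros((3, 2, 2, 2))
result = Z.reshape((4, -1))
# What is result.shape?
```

(4, 6)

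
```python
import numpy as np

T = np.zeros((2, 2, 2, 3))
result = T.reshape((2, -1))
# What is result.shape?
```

(2, 12)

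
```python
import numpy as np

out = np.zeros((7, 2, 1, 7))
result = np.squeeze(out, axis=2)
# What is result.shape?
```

(7, 2, 7)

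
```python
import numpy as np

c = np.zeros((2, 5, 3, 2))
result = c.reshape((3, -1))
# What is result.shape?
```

(3, 20)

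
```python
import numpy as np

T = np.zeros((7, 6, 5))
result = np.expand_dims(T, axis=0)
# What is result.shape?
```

(1, 7, 6, 5)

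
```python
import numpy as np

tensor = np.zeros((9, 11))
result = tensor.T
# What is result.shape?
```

(11, 9)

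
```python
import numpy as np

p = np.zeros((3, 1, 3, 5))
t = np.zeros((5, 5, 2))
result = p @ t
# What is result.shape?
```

(3, 5, 3, 2)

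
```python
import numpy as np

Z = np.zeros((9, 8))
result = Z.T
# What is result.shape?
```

(8, 9)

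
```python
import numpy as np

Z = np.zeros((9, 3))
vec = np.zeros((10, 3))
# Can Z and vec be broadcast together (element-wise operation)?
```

No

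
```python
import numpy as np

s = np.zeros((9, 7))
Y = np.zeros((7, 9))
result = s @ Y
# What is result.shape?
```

(9, 9)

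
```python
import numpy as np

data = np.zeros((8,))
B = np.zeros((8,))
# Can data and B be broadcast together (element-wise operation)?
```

Yes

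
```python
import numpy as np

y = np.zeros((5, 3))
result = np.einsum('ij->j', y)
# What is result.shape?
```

(3,)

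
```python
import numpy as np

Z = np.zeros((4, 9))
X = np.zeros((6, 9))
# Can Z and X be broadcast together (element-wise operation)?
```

No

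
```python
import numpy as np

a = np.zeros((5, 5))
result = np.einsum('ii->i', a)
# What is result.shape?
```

(5,)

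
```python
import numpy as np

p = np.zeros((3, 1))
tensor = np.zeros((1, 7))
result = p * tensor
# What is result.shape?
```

(3, 7)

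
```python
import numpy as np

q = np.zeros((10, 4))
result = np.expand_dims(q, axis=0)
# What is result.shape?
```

(1, 10, 4)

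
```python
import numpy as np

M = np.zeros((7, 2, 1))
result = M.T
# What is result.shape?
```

(1, 2, 7)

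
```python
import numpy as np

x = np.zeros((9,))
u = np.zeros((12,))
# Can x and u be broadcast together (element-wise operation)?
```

No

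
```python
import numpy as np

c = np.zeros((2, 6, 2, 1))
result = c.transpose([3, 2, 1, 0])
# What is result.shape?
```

(1, 2, 6, 2)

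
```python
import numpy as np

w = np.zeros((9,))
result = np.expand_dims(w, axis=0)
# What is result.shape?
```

(1, 9)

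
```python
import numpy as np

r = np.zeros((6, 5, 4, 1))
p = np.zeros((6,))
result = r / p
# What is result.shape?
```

(6, 5, 4, 6)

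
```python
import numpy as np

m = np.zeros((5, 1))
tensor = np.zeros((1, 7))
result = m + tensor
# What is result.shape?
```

(5, 7)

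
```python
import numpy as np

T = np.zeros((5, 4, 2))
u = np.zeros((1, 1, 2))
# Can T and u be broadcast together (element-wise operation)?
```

Yes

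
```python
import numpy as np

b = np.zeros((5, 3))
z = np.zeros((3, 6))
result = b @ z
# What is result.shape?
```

(5, 6)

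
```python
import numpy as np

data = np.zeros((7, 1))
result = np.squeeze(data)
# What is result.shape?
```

(7,)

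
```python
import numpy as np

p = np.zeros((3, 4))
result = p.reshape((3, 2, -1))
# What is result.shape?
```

(3, 2, 2)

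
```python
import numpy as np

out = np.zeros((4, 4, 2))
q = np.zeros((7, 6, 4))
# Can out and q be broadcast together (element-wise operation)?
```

No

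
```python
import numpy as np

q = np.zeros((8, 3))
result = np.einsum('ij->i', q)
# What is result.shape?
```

(8,)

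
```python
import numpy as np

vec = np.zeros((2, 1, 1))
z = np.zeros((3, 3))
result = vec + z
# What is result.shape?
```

(2, 3, 3)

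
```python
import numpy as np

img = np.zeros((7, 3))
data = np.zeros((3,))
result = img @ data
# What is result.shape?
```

(7,)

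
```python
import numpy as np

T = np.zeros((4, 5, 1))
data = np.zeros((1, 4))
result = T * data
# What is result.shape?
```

(4, 5, 4)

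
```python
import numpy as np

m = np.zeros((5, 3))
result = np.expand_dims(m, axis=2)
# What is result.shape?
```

(5, 3, 1)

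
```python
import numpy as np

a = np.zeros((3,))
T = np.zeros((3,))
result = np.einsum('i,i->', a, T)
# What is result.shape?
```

()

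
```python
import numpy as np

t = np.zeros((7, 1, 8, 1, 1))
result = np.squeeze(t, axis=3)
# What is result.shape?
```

(7, 1, 8, 1)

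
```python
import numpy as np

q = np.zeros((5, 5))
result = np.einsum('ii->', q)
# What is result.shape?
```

()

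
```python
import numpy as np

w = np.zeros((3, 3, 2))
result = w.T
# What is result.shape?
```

(2, 3, 3)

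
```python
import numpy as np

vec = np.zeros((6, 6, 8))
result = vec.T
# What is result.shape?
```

(8, 6, 6)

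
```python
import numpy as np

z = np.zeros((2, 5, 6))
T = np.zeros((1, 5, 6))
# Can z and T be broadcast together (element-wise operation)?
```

Yes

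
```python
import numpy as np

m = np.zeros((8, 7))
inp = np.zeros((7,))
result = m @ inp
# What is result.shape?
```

(8,)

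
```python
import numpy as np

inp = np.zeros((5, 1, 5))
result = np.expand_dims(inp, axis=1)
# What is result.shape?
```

(5, 1, 1, 5)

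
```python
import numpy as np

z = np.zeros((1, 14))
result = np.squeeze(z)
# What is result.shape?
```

(14,)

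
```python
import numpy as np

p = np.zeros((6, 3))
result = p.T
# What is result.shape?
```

(3, 6)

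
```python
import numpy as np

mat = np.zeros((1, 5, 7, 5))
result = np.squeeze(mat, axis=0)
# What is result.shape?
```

(5, 7, 5)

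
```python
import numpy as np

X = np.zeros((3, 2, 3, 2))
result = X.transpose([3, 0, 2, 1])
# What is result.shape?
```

(2, 3, 3, 2)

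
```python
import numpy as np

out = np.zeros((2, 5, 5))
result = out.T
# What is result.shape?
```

(5, 5, 2)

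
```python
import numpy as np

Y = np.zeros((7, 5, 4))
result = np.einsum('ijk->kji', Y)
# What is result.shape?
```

(4, 5, 7)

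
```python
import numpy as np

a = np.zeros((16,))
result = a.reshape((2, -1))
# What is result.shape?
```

(2, 8)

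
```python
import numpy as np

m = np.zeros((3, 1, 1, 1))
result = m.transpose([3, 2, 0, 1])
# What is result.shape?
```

(1, 1, 3, 1)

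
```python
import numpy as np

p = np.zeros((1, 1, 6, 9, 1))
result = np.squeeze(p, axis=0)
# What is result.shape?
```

(1, 6, 9, 1)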